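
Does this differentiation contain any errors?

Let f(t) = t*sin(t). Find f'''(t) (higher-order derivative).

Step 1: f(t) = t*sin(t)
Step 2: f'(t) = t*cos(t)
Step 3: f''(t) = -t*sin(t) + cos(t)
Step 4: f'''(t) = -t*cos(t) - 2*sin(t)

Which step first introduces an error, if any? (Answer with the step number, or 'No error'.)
Step 2

Step 2 is incorrect due to a dropped term.
The step shows: t*cos(t)
The correct value should be: t*cos(t) + sin(t)

Explanation: A term was dropped: the term sin(t) was incorrectly omitted
The later steps are derived from this incorrect expression, so the error originates in Step 2.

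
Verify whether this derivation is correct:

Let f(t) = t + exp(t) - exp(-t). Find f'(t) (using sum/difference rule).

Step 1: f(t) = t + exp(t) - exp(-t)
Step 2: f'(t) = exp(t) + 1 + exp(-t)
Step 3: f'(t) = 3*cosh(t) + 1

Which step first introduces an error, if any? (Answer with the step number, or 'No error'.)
Step 3

Step 3 is incorrect due to a wrong coefficient.
The step shows: 3*cosh(t) + 1
The correct value should be: 2*cosh(t) + 1

Explanation: The coefficient 2 was incorrectly written as 3: the term 2*cosh(t) was incorrectly written as 3*cosh(t)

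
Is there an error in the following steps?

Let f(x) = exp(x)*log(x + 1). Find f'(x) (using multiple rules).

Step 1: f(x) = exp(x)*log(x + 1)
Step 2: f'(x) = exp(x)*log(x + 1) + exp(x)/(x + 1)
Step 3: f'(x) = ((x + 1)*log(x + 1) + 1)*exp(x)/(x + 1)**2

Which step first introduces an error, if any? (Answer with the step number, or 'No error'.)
Step 3

Step 3 is incorrect due to a wrong exponent.
The step shows: ((x + 1)*log(x + 1) + 1)*exp(x)/(x + 1)**2
The correct value should be: ((x + 1)*log(x + 1) + 1)*exp(x)/(x + 1)

Explanation: The exponent -1 on x + 1 was incorrectly written as -2: the term ((x + 1)*log(x + 1) + 1)*exp(x)/(x + 1) was incorrectly written as ((x + 1)*log(x + 1) + 1)*exp(x)/(x + 1)**2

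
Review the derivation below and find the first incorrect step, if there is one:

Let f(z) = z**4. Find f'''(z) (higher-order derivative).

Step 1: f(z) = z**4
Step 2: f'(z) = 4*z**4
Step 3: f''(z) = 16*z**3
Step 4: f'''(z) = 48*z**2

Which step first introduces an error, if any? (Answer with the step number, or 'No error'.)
Step 2

Step 2 is incorrect due to a wrong exponent.
The step shows: 4*z**4
The correct value should be: 4*z**3

Explanation: The exponent 3 on z was incorrectly written as 4: the term 4*z**3 was incorrectly written as 4*z**4
The later steps are derived from this incorrect expression, so the error originates in Step 2.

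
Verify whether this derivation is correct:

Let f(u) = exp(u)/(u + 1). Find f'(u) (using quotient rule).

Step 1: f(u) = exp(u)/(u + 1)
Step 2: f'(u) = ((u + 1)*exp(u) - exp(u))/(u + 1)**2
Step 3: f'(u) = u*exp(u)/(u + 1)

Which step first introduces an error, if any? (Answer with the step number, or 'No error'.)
Step 3

Step 3 is incorrect due to a wrong exponent.
The step shows: u*exp(u)/(u + 1)
The correct value should be: u*exp(u)/(u + 1)**2

Explanation: The exponent -2 on u + 1 was incorrectly written as -1: the term u*exp(u)/(u + 1)**2 was incorrectly written as u*exp(u)/(u + 1)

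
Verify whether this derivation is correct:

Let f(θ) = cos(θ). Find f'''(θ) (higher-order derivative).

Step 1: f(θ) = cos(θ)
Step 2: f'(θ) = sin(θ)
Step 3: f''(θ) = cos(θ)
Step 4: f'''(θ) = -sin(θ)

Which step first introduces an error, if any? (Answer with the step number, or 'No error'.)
Step 2

Step 2 is incorrect due to a sign flip.
The step shows: sin(θ)
The correct value should be: -sin(θ)

Explanation: The sign of the whole expression was flipped: the term -sin(θ) was incorrectly written as sin(θ)
The later steps are derived from this incorrect expression, so the error originates in Step 2.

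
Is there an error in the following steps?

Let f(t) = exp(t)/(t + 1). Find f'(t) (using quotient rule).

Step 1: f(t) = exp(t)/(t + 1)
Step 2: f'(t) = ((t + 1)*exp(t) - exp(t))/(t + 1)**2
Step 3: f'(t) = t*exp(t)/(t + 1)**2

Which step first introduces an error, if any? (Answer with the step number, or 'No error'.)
No error

All steps in this derivation are correct.
The final answer f'(t) = t*exp(t)/(t + 1)**2 is valid.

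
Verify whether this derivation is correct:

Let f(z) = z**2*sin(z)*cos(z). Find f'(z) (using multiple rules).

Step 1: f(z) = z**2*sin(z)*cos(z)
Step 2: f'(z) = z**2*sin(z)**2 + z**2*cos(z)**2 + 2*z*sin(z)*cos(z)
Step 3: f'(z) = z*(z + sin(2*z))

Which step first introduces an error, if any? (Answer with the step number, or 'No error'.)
Step 2

Step 2 is incorrect due to a sign flip.
The step shows: z**2*sin(z)**2 + z**2*cos(z)**2 + 2*z*sin(z)*cos(z)
The correct value should be: -z**2*sin(z)**2 + z**2*cos(z)**2 + 2*z*sin(z)*cos(z)

Explanation: The sign of one term was flipped: the term -z**2*sin(z)**2 was incorrectly written as z**2*sin(z)**2
The later steps are derived from this incorrect expression, so the error originates in Step 2.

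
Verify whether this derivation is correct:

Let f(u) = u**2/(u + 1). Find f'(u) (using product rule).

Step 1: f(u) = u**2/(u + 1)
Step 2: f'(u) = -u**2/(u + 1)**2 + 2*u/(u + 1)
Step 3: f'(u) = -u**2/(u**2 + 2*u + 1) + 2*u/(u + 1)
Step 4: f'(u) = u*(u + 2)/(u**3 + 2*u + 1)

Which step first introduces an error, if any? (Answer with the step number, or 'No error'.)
Step 4

Step 4 is incorrect due to a wrong exponent.
The step shows: u*(u + 2)/(u**3 + 2*u + 1)
The correct value should be: u*(u + 2)/(u**2 + 2*u + 1)

Explanation: The exponent 2 on u was incorrectly written as 3: the term u*(u + 2)/(u**2 + 2*u + 1) was incorrectly written as u*(u + 2)/(u**3 + 2*u + 1)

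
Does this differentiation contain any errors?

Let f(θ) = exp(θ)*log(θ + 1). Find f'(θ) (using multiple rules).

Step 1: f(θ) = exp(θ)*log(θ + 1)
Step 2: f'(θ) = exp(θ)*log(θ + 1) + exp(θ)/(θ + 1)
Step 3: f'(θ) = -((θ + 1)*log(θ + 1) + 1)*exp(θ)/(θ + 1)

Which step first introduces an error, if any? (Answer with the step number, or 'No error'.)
Step 3

Step 3 is incorrect due to a sign flip.
The step shows: -((θ + 1)*log(θ + 1) + 1)*exp(θ)/(θ + 1)
The correct value should be: ((θ + 1)*log(θ + 1) + 1)*exp(θ)/(θ + 1)

Explanation: The sign of the whole expression was flipped: the term ((θ + 1)*log(θ + 1) + 1)*exp(θ)/(θ + 1) was incorrectly written as -((θ + 1)*log(θ + 1) + 1)*exp(θ)/(θ + 1)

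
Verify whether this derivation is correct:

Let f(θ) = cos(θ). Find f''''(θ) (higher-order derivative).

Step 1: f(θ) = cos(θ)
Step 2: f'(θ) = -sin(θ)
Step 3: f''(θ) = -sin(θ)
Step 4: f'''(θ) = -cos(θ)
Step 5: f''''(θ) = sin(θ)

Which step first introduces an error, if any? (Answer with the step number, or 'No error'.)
Step 3

Step 3 is incorrect due to a wrong trig function.
The step shows: -sin(θ)
The correct value should be: -cos(θ)

Explanation: cos(θ) was incorrectly written as sin(θ): the term -cos(θ) was incorrectly written as -sin(θ)
The later steps are derived from this incorrect expression, so the error originates in Step 3.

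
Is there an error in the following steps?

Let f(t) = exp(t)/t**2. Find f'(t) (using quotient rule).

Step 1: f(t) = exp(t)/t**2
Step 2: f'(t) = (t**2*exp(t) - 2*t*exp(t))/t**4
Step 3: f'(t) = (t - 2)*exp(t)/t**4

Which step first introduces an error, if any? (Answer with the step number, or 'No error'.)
Step 3

Step 3 is incorrect due to a wrong exponent.
The step shows: (t - 2)*exp(t)/t**4
The correct value should be: (t - 2)*exp(t)/t**3

Explanation: The exponent -3 on t was incorrectly written as -4: the term (t - 2)*exp(t)/t**3 was incorrectly written as (t - 2)*exp(t)/t**4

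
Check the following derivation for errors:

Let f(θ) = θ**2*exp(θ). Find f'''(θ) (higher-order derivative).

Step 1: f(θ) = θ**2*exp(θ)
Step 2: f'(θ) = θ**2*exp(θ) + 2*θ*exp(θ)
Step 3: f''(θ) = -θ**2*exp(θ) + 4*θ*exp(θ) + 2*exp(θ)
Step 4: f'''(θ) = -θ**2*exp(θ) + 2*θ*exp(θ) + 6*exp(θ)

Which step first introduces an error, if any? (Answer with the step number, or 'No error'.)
Step 3

Step 3 is incorrect due to a sign flip.
The step shows: -θ**2*exp(θ) + 4*θ*exp(θ) + 2*exp(θ)
The correct value should be: θ**2*exp(θ) + 4*θ*exp(θ) + 2*exp(θ)

Explanation: The sign of one term was flipped: the term θ**2*exp(θ) was incorrectly written as -θ**2*exp(θ)
The later steps are derived from this incorrect expression, so the error originates in Step 3.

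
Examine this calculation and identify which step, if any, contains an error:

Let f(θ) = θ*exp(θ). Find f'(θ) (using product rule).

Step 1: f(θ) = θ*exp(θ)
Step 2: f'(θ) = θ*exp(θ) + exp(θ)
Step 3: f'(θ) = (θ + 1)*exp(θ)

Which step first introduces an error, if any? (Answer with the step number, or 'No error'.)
No error

All steps in this derivation are correct.
The final answer f'(θ) = (θ + 1)*exp(θ) is valid.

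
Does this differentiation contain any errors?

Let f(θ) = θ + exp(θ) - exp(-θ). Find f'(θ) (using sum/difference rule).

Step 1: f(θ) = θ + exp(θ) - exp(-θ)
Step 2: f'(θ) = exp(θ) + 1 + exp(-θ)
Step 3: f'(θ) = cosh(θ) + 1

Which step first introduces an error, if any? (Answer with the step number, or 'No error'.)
Step 3

Step 3 is incorrect due to a wrong coefficient.
The step shows: cosh(θ) + 1
The correct value should be: 2*cosh(θ) + 1

Explanation: The coefficient 2 was incorrectly written as 1: the term 2*cosh(θ) was incorrectly written as cosh(θ)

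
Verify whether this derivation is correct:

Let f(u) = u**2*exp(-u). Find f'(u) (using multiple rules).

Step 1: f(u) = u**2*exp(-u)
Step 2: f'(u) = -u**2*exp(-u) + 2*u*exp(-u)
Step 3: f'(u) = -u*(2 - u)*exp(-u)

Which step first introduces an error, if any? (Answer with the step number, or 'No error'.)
Step 3

Step 3 is incorrect due to a sign flip.
The step shows: -u*(2 - u)*exp(-u)
The correct value should be: u*(2 - u)*exp(-u)

Explanation: The sign of the whole expression was flipped: the term u*(2 - u)*exp(-u) was incorrectly written as -u*(2 - u)*exp(-u)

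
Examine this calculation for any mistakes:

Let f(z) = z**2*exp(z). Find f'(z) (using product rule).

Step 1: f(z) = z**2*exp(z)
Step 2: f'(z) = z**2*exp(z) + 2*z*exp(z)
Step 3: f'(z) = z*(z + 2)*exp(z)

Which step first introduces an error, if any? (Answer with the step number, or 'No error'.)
No error

All steps in this derivation are correct.
The final answer f'(z) = z*(z + 2)*exp(z) is valid.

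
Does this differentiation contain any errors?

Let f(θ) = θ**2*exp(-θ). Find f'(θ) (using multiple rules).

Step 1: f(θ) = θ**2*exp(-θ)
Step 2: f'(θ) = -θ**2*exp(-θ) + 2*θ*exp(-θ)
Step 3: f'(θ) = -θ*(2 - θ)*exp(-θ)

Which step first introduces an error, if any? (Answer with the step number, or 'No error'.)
Step 3

Step 3 is incorrect due to a sign flip.
The step shows: -θ*(2 - θ)*exp(-θ)
The correct value should be: θ*(2 - θ)*exp(-θ)

Explanation: The sign of the whole expression was flipped: the term θ*(2 - θ)*exp(-θ) was incorrectly written as -θ*(2 - θ)*exp(-θ)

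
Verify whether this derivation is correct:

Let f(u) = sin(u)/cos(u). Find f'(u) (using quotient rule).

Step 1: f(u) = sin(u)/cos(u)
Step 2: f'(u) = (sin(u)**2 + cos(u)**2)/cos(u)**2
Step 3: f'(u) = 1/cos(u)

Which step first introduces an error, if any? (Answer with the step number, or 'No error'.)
Step 3

Step 3 is incorrect due to a wrong exponent.
The step shows: 1/cos(u)
The correct value should be: cos(u)**(-2)

Explanation: The exponent -2 on cos(u) was incorrectly written as -1: the term cos(u)**(-2) was incorrectly written as 1/cos(u)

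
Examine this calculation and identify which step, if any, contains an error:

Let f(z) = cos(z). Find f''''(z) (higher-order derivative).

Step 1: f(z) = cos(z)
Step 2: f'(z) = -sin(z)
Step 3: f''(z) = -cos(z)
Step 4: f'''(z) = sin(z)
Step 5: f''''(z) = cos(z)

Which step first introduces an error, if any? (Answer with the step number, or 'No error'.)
No error

All steps in this derivation are correct.
The final answer f''''(z) = cos(z) is valid.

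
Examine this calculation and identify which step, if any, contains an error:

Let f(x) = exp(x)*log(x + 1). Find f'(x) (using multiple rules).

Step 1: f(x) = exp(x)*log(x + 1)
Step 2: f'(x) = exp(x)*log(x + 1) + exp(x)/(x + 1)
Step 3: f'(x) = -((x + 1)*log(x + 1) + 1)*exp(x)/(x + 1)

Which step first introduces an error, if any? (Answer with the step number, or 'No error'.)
Step 3

Step 3 is incorrect due to a sign flip.
The step shows: -((x + 1)*log(x + 1) + 1)*exp(x)/(x + 1)
The correct value should be: ((x + 1)*log(x + 1) + 1)*exp(x)/(x + 1)

Explanation: The sign of the whole expression was flipped: the term ((x + 1)*log(x + 1) + 1)*exp(x)/(x + 1) was incorrectly written as -((x + 1)*log(x + 1) + 1)*exp(x)/(x + 1)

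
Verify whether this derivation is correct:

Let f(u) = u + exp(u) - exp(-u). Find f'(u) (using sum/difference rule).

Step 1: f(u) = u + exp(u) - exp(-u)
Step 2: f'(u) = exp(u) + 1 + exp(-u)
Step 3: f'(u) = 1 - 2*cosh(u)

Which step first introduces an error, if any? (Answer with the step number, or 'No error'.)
Step 3

Step 3 is incorrect due to a sign flip.
The step shows: 1 - 2*cosh(u)
The correct value should be: 2*cosh(u) + 1

Explanation: The sign of one term was flipped: the term 2*cosh(u) was incorrectly written as -2*cosh(u)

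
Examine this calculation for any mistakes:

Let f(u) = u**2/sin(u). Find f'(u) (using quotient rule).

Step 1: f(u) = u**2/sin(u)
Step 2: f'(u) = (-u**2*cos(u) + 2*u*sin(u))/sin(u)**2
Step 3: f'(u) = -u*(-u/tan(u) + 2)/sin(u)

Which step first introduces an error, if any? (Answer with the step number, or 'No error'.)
Step 3

Step 3 is incorrect due to a sign flip.
The step shows: -u*(-u/tan(u) + 2)/sin(u)
The correct value should be: u*(-u/tan(u) + 2)/sin(u)

Explanation: The sign of the whole expression was flipped: the term u*(-u/tan(u) + 2)/sin(u) was incorrectly written as -u*(-u/tan(u) + 2)/sin(u)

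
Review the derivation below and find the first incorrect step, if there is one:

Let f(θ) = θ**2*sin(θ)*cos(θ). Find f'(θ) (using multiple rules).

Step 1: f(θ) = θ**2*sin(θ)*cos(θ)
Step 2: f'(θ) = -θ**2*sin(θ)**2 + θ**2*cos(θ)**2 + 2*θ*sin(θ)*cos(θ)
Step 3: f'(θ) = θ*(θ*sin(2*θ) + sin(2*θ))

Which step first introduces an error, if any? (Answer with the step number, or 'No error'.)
Step 3

Step 3 is incorrect due to a wrong trig function.
The step shows: θ*(θ*sin(2*θ) + sin(2*θ))
The correct value should be: θ*(θ*cos(2*θ) + sin(2*θ))

Explanation: cos(2*θ) was incorrectly written as sin(2*θ): the term θ*(θ*cos(2*θ) + sin(2*θ)) was incorrectly written as θ*(θ*sin(2*θ) + sin(2*θ))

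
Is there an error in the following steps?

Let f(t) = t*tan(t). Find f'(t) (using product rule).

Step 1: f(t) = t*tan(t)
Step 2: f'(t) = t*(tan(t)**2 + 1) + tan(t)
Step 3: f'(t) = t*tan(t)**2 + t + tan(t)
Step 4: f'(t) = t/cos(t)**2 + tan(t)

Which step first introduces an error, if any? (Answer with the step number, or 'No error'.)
No error

All steps in this derivation are correct.
The final answer f'(t) = t/cos(t)**2 + tan(t) is valid.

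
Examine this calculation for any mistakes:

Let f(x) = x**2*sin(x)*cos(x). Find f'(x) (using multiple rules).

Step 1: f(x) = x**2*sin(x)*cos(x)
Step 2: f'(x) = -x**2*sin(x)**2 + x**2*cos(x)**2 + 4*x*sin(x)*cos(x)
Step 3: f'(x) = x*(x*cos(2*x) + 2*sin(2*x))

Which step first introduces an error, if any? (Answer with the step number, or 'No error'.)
Step 2

Step 2 is incorrect due to a wrong coefficient.
The step shows: -x**2*sin(x)**2 + x**2*cos(x)**2 + 4*x*sin(x)*cos(x)
The correct value should be: -x**2*sin(x)**2 + x**2*cos(x)**2 + 2*x*sin(x)*cos(x)

Explanation: The coefficient 2 was incorrectly written as 4: the term 2*x*sin(x)*cos(x) was incorrectly written as 4*x*sin(x)*cos(x)
The later steps are derived from this incorrect expression, so the error originates in Step 2.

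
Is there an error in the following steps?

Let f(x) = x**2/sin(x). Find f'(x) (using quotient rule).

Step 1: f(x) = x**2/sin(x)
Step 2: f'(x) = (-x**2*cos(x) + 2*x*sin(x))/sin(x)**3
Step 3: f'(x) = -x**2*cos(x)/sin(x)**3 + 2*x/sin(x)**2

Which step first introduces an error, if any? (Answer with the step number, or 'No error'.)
Step 2

Step 2 is incorrect due to a wrong exponent.
The step shows: (-x**2*cos(x) + 2*x*sin(x))/sin(x)**3
The correct value should be: (-x**2*cos(x) + 2*x*sin(x))/sin(x)**2

Explanation: The exponent -2 on sin(x) was incorrectly written as -3: the term (-x**2*cos(x) + 2*x*sin(x))/sin(x)**2 was incorrectly written as (-x**2*cos(x) + 2*x*sin(x))/sin(x)**3
The later steps are derived from this incorrect expression, so the error originates in Step 2.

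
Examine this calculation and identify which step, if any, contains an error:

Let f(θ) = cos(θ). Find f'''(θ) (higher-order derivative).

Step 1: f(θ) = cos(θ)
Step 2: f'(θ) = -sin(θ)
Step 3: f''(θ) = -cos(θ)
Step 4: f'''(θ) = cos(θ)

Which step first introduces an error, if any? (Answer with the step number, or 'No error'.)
Step 4

Step 4 is incorrect due to a wrong trig function.
The step shows: cos(θ)
The correct value should be: sin(θ)

Explanation: sin(θ) was incorrectly written as cos(θ): the term sin(θ) was incorrectly written as cos(θ)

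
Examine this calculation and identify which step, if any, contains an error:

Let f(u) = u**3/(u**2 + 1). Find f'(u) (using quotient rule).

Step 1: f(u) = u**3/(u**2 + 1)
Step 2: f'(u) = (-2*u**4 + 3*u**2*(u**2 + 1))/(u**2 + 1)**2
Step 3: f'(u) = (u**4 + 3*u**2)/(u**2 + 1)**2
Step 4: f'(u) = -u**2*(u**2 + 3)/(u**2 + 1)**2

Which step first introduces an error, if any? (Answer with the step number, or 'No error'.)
Step 4

Step 4 is incorrect due to a sign flip.
The step shows: -u**2*(u**2 + 3)/(u**2 + 1)**2
The correct value should be: u**2*(u**2 + 3)/(u**2 + 1)**2

Explanation: The sign of the whole expression was flipped: the term u**2*(u**2 + 3)/(u**2 + 1)**2 was incorrectly written as -u**2*(u**2 + 3)/(u**2 + 1)**2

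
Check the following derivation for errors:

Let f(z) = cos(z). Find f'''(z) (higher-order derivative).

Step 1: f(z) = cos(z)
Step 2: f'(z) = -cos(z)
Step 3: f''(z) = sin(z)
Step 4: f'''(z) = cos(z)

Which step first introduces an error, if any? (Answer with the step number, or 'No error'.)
Step 2

Step 2 is incorrect due to a wrong trig function.
The step shows: -cos(z)
The correct value should be: -sin(z)

Explanation: sin(z) was incorrectly written as cos(z): the term -sin(z) was incorrectly written as -cos(z)
The later steps are derived from this incorrect expression, so the error originates in Step 2.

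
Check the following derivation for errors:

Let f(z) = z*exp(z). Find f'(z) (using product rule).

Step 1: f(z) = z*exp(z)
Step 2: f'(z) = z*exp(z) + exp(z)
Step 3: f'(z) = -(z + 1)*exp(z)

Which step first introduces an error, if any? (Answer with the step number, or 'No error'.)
Step 3

Step 3 is incorrect due to a sign flip.
The step shows: -(z + 1)*exp(z)
The correct value should be: (z + 1)*exp(z)

Explanation: The sign of the whole expression was flipped: the term (z + 1)*exp(z) was incorrectly written as -(z + 1)*exp(z)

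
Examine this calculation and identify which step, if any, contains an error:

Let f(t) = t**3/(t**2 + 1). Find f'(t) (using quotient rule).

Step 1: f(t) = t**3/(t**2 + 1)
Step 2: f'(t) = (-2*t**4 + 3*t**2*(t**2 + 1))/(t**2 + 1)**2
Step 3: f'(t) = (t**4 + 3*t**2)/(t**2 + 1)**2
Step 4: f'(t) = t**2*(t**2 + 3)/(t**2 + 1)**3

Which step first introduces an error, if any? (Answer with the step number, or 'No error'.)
Step 4

Step 4 is incorrect due to a wrong exponent.
The step shows: t**2*(t**2 + 3)/(t**2 + 1)**3
The correct value should be: t**2*(t**2 + 3)/(t**2 + 1)**2

Explanation: The exponent -2 on t**2 + 1 was incorrectly written as -3: the term t**2*(t**2 + 3)/(t**2 + 1)**2 was incorrectly written as t**2*(t**2 + 3)/(t**2 + 1)**3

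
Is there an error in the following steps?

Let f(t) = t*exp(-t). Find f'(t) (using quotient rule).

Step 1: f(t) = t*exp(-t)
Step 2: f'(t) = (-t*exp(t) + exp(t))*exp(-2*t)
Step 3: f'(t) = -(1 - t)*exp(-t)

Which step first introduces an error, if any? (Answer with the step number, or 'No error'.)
Step 3

Step 3 is incorrect due to a sign flip.
The step shows: -(1 - t)*exp(-t)
The correct value should be: (1 - t)*exp(-t)

Explanation: The sign of the whole expression was flipped: the term (1 - t)*exp(-t) was incorrectly written as -(1 - t)*exp(-t)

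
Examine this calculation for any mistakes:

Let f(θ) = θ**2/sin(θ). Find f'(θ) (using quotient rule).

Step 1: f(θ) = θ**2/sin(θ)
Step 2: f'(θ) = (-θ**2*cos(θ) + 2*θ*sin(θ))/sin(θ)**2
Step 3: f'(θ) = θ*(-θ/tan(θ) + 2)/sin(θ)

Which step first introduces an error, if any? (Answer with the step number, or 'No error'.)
No error

All steps in this derivation are correct.
The final answer f'(θ) = θ*(-θ/tan(θ) + 2)/sin(θ) is valid.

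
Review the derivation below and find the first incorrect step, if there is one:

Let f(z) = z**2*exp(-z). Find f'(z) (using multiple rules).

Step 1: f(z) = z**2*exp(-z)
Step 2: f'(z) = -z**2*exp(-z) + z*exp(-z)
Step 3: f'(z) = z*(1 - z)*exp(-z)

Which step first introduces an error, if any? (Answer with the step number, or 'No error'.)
Step 2

Step 2 is incorrect due to a wrong coefficient.
The step shows: -z**2*exp(-z) + z*exp(-z)
The correct value should be: -z**2*exp(-z) + 2*z*exp(-z)

Explanation: The coefficient 2 was incorrectly written as 1: the term 2*z*exp(-z) was incorrectly written as z*exp(-z)
The later steps are derived from this incorrect expression, so the error originates in Step 2.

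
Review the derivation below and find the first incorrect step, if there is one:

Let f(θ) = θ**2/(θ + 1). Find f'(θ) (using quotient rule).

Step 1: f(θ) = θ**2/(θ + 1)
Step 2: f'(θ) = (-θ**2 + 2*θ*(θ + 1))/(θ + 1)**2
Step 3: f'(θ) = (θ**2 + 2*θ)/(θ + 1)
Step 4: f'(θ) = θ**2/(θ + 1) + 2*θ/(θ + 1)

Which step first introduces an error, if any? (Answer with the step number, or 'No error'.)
Step 3

Step 3 is incorrect due to a wrong exponent.
The step shows: (θ**2 + 2*θ)/(θ + 1)
The correct value should be: (θ**2 + 2*θ)/(θ + 1)**2

Explanation: The exponent -2 on θ + 1 was incorrectly written as -1: the term (θ**2 + 2*θ)/(θ + 1)**2 was incorrectly written as (θ**2 + 2*θ)/(θ + 1)
The later steps are derived from this incorrect expression, so the error originates in Step 3.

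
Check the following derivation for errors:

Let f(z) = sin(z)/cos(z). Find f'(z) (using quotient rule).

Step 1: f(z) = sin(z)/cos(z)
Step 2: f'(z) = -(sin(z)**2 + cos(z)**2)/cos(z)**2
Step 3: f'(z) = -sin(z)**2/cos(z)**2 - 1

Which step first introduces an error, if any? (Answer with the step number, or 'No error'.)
Step 2

Step 2 is incorrect due to a sign flip.
The step shows: -(sin(z)**2 + cos(z)**2)/cos(z)**2
The correct value should be: (sin(z)**2 + cos(z)**2)/cos(z)**2

Explanation: The sign of the whole expression was flipped: the term (sin(z)**2 + cos(z)**2)/cos(z)**2 was incorrectly written as -(sin(z)**2 + cos(z)**2)/cos(z)**2
The later steps are derived from this incorrect expression, so the error originates in Step 2.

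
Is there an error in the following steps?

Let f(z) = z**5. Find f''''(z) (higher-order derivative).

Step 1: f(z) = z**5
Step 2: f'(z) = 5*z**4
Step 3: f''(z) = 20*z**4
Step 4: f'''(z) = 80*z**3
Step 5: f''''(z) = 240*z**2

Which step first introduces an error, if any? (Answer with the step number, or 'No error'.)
Step 3

Step 3 is incorrect due to a wrong exponent.
The step shows: 20*z**4
The correct value should be: 20*z**3

Explanation: The exponent 3 on z was incorrectly written as 4: the term 20*z**3 was incorrectly written as 20*z**4
The later steps are derived from this incorrect expression, so the error originates in Step 3.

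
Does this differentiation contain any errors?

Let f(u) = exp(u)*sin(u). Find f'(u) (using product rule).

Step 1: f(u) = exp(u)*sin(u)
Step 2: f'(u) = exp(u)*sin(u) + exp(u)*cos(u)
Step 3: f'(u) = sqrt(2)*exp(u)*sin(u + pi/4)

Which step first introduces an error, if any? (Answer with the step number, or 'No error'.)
No error

All steps in this derivation are correct.
The final answer f'(u) = sqrt(2)*exp(u)*sin(u + pi/4) is valid.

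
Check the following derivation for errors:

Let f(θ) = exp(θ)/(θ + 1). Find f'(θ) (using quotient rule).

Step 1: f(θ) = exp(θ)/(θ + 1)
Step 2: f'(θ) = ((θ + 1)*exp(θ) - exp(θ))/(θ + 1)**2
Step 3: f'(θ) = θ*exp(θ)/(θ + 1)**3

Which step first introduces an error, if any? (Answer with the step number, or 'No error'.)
Step 3

Step 3 is incorrect due to a wrong exponent.
The step shows: θ*exp(θ)/(θ + 1)**3
The correct value should be: θ*exp(θ)/(θ + 1)**2

Explanation: The exponent -2 on θ + 1 was incorrectly written as -3: the term θ*exp(θ)/(θ + 1)**2 was incorrectly written as θ*exp(θ)/(θ + 1)**3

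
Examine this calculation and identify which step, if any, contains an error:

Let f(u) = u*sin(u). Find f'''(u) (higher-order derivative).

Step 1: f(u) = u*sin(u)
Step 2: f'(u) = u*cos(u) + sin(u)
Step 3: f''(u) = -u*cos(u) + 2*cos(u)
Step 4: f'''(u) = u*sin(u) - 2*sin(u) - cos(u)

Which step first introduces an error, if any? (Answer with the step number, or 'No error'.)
Step 3

Step 3 is incorrect due to a wrong trig function.
The step shows: -u*cos(u) + 2*cos(u)
The correct value should be: -u*sin(u) + 2*cos(u)

Explanation: sin(u) was incorrectly written as cos(u): the term -u*sin(u) was incorrectly written as -u*cos(u)
The later steps are derived from this incorrect expression, so the error originates in Step 3.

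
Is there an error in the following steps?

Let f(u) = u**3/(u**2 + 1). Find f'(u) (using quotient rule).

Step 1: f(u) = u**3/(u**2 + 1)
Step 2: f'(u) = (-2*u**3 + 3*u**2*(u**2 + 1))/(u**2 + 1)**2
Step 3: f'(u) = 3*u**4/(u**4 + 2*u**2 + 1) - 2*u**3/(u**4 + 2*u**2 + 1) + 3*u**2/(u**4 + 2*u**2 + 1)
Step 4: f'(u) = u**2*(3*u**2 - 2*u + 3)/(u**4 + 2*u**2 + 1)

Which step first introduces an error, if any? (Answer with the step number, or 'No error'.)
Step 2

Step 2 is incorrect due to a wrong exponent.
The step shows: (-2*u**3 + 3*u**2*(u**2 + 1))/(u**2 + 1)**2
The correct value should be: (-2*u**4 + 3*u**2*(u**2 + 1))/(u**2 + 1)**2

Explanation: The exponent 4 on u was incorrectly written as 3: the term (-2*u**4 + 3*u**2*(u**2 + 1))/(u**2 + 1)**2 was incorrectly written as (-2*u**3 + 3*u**2*(u**2 + 1))/(u**2 + 1)**2
The later steps are derived from this incorrect expression, so the error originates in Step 2.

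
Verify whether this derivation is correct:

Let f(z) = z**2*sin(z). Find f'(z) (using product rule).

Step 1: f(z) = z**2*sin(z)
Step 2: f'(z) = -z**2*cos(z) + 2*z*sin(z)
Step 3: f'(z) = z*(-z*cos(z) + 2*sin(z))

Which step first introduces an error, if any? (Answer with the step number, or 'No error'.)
Step 2

Step 2 is incorrect due to a sign flip.
The step shows: -z**2*cos(z) + 2*z*sin(z)
The correct value should be: z**2*cos(z) + 2*z*sin(z)

Explanation: The sign of one term was flipped: the term z**2*cos(z) was incorrectly written as -z**2*cos(z)
The later steps are derived from this incorrect expression, so the error originates in Step 2.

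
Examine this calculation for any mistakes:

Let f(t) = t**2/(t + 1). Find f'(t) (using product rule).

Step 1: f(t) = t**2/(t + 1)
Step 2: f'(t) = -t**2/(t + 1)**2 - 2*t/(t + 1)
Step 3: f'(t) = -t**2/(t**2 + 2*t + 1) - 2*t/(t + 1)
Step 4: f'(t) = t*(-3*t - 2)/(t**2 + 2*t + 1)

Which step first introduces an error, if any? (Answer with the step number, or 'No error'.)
Step 2

Step 2 is incorrect due to a sign flip.
The step shows: -t**2/(t + 1)**2 - 2*t/(t + 1)
The correct value should be: -t**2/(t + 1)**2 + 2*t/(t + 1)

Explanation: The sign of one term was flipped: the term 2*t/(t + 1) was incorrectly written as -2*t/(t + 1)
The later steps are derived from this incorrect expression, so the error originates in Step 2.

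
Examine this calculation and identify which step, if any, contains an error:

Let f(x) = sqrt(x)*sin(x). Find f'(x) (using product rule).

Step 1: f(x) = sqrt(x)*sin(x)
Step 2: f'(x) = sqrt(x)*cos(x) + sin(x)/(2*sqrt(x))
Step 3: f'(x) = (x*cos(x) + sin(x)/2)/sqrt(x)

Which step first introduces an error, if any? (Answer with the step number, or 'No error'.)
No error

All steps in this derivation are correct.
The final answer f'(x) = (x*cos(x) + sin(x)/2)/sqrt(x) is valid.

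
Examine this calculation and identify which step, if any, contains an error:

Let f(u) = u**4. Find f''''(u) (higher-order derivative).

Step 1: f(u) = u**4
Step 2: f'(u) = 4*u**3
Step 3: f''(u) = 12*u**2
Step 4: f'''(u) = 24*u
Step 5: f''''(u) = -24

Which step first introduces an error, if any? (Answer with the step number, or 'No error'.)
Step 5

Step 5 is incorrect due to a sign flip.
The step shows: -24
The correct value should be: 24

Explanation: The sign of the whole expression was flipped: the term 24 was incorrectly written as -24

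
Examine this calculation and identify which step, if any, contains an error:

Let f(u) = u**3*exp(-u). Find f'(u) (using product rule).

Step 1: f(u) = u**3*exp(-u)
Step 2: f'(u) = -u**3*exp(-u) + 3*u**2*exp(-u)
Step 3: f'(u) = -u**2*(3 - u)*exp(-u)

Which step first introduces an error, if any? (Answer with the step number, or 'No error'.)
Step 3

Step 3 is incorrect due to a sign flip.
The step shows: -u**2*(3 - u)*exp(-u)
The correct value should be: u**2*(3 - u)*exp(-u)

Explanation: The sign of the whole expression was flipped: the term u**2*(3 - u)*exp(-u) was incorrectly written as -u**2*(3 - u)*exp(-u)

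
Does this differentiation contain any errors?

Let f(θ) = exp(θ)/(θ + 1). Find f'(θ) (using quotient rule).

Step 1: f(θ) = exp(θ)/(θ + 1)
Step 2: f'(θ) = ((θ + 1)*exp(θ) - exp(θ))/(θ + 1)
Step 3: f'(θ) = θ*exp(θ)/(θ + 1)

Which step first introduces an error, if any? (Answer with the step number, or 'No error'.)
Step 2

Step 2 is incorrect due to a wrong exponent.
The step shows: ((θ + 1)*exp(θ) - exp(θ))/(θ + 1)
The correct value should be: ((θ + 1)*exp(θ) - exp(θ))/(θ + 1)**2

Explanation: The exponent -2 on θ + 1 was incorrectly written as -1: the term ((θ + 1)*exp(θ) - exp(θ))/(θ + 1)**2 was incorrectly written as ((θ + 1)*exp(θ) - exp(θ))/(θ + 1)
The later steps are derived from this incorrect expression, so the error originates in Step 2.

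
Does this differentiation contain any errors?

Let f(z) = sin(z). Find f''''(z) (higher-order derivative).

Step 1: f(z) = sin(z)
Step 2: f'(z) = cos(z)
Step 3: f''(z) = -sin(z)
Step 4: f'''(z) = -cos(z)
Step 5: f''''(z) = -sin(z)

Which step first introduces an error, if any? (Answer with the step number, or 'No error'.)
Step 5

Step 5 is incorrect due to a sign flip.
The step shows: -sin(z)
The correct value should be: sin(z)

Explanation: The sign of the whole expression was flipped: the term sin(z) was incorrectly written as -sin(z)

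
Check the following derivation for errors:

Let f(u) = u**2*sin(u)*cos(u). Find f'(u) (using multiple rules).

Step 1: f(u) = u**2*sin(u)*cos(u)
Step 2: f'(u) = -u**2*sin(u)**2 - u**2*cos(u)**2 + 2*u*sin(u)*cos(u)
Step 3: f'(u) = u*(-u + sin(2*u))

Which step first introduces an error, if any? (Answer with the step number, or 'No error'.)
Step 2

Step 2 is incorrect due to a sign flip.
The step shows: -u**2*sin(u)**2 - u**2*cos(u)**2 + 2*u*sin(u)*cos(u)
The correct value should be: -u**2*sin(u)**2 + u**2*cos(u)**2 + 2*u*sin(u)*cos(u)

Explanation: The sign of one term was flipped: the term u**2*cos(u)**2 was incorrectly written as -u**2*cos(u)**2
The later steps are derived from this incorrect expression, so the error originates in Step 2.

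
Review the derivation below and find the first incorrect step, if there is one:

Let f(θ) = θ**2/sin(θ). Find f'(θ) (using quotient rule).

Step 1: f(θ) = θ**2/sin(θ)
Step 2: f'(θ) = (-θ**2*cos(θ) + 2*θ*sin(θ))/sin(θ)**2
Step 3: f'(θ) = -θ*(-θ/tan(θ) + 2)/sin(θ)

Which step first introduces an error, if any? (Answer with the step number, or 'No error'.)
Step 3

Step 3 is incorrect due to a sign flip.
The step shows: -θ*(-θ/tan(θ) + 2)/sin(θ)
The correct value should be: θ*(-θ/tan(θ) + 2)/sin(θ)

Explanation: The sign of the whole expression was flipped: the term θ*(-θ/tan(θ) + 2)/sin(θ) was incorrectly written as -θ*(-θ/tan(θ) + 2)/sin(θ)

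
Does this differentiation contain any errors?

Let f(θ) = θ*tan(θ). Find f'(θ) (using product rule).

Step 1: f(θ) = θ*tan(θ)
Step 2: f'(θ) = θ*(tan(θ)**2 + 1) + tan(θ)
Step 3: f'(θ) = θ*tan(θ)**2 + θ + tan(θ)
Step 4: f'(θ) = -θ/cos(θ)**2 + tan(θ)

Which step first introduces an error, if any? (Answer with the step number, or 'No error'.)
Step 4

Step 4 is incorrect due to a sign flip.
The step shows: -θ/cos(θ)**2 + tan(θ)
The correct value should be: θ/cos(θ)**2 + tan(θ)

Explanation: The sign of one term was flipped: the term θ/cos(θ)**2 was incorrectly written as -θ/cos(θ)**2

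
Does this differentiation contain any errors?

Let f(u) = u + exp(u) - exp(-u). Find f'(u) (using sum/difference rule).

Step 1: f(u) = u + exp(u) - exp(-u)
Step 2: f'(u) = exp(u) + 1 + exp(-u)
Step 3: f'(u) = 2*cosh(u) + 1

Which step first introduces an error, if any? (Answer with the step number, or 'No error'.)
No error

All steps in this derivation are correct.
The final answer f'(u) = 2*cosh(u) + 1 is valid.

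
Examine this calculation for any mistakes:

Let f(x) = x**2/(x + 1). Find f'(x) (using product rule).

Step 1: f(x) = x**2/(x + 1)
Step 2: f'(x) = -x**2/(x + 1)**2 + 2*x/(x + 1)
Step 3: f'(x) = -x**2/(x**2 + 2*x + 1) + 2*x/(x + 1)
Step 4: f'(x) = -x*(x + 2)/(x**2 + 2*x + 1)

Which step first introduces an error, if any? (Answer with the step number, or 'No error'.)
Step 4

Step 4 is incorrect due to a sign flip.
The step shows: -x*(x + 2)/(x**2 + 2*x + 1)
The correct value should be: x*(x + 2)/(x**2 + 2*x + 1)

Explanation: The sign of the whole expression was flipped: the term x*(x + 2)/(x**2 + 2*x + 1) was incorrectly written as -x*(x + 2)/(x**2 + 2*x + 1)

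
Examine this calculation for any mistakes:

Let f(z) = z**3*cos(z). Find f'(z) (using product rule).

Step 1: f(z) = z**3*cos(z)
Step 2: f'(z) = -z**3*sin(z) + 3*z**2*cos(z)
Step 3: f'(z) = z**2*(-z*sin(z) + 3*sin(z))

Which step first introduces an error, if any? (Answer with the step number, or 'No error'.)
Step 3

Step 3 is incorrect due to a wrong trig function.
The step shows: z**2*(-z*sin(z) + 3*sin(z))
The correct value should be: z**2*(-z*sin(z) + 3*cos(z))

Explanation: cos(z) was incorrectly written as sin(z): the term z**2*(-z*sin(z) + 3*cos(z)) was incorrectly written as z**2*(-z*sin(z) + 3*sin(z))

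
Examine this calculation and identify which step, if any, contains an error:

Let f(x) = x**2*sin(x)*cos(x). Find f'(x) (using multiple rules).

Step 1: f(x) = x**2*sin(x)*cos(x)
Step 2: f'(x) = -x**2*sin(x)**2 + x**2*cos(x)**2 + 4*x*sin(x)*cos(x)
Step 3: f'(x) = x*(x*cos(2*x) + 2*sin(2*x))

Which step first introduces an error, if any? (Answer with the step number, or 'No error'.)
Step 2

Step 2 is incorrect due to a wrong coefficient.
The step shows: -x**2*sin(x)**2 + x**2*cos(x)**2 + 4*x*sin(x)*cos(x)
The correct value should be: -x**2*sin(x)**2 + x**2*cos(x)**2 + 2*x*sin(x)*cos(x)

Explanation: The coefficient 2 was incorrectly written as 4: the term 2*x*sin(x)*cos(x) was incorrectly written as 4*x*sin(x)*cos(x)
The later steps are derived from this incorrect expression, so the error originates in Step 2.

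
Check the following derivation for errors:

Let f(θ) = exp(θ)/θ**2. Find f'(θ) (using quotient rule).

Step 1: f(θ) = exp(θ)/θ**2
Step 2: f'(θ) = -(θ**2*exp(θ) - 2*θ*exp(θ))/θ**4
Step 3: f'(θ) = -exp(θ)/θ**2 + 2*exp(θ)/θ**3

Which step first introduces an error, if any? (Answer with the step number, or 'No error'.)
Step 2

Step 2 is incorrect due to a sign flip.
The step shows: -(θ**2*exp(θ) - 2*θ*exp(θ))/θ**4
The correct value should be: (θ**2*exp(θ) - 2*θ*exp(θ))/θ**4

Explanation: The sign of the whole expression was flipped: the term (θ**2*exp(θ) - 2*θ*exp(θ))/θ**4 was incorrectly written as -(θ**2*exp(θ) - 2*θ*exp(θ))/θ**4
The later steps are derived from this incorrect expression, so the error originates in Step 2.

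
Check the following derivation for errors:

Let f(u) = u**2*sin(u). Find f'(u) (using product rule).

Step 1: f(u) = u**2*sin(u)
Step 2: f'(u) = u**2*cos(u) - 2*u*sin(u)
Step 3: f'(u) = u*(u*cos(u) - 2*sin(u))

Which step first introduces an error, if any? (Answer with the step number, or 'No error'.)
Step 2

Step 2 is incorrect due to a sign flip.
The step shows: u**2*cos(u) - 2*u*sin(u)
The correct value should be: u**2*cos(u) + 2*u*sin(u)

Explanation: The sign of one term was flipped: the term 2*u*sin(u) was incorrectly written as -2*u*sin(u)
The later steps are derived from this incorrect expression, so the error originates in Step 2.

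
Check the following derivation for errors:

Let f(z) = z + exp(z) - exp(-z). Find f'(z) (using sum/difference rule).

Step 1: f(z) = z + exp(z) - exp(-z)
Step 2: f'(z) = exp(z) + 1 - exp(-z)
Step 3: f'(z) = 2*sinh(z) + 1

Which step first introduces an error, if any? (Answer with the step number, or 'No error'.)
Step 2

Step 2 is incorrect due to a sign flip.
The step shows: exp(z) + 1 - exp(-z)
The correct value should be: exp(z) + 1 + exp(-z)

Explanation: The sign of one term was flipped: the term exp(-z) was incorrectly written as -exp(-z)
The later steps are derived from this incorrect expression, so the error originates in Step 2.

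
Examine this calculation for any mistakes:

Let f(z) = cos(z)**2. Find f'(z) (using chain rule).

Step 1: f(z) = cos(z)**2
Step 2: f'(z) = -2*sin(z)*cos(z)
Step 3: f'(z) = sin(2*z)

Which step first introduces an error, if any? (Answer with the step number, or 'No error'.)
Step 3

Step 3 is incorrect due to a sign flip.
The step shows: sin(2*z)
The correct value should be: -sin(2*z)

Explanation: The sign of the whole expression was flipped: the term -sin(2*z) was incorrectly written as sin(2*z)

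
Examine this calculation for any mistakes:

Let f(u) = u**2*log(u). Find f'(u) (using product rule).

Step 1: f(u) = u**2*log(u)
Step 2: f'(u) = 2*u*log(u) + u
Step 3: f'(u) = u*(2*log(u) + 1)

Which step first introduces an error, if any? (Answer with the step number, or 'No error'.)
No error

All steps in this derivation are correct.
The final answer f'(u) = u*(2*log(u) + 1) is valid.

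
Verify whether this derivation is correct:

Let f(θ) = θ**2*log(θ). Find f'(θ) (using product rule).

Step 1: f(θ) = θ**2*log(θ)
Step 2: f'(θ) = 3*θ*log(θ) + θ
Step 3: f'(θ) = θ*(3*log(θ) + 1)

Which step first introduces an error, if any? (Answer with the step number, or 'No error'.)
Step 2

Step 2 is incorrect due to a wrong coefficient.
The step shows: 3*θ*log(θ) + θ
The correct value should be: 2*θ*log(θ) + θ

Explanation: The coefficient 2 was incorrectly written as 3: the term 2*θ*log(θ) was incorrectly written as 3*θ*log(θ)
The later steps are derived from this incorrect expression, so the error originates in Step 2.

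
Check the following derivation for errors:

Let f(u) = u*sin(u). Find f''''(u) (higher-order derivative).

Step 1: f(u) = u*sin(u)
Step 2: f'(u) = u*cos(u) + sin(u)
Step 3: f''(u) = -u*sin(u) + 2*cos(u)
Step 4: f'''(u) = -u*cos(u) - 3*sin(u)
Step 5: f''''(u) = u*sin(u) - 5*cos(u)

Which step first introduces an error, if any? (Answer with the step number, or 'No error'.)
Step 5

Step 5 is incorrect due to a wrong coefficient.
The step shows: u*sin(u) - 5*cos(u)
The correct value should be: u*sin(u) - 4*cos(u)

Explanation: The coefficient -4 was incorrectly written as -5: the term -4*cos(u) was incorrectly written as -5*cos(u)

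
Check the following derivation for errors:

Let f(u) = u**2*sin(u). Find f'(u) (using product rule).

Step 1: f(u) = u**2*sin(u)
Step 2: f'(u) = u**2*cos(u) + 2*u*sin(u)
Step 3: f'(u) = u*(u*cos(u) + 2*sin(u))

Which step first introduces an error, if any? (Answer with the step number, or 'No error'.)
No error

All steps in this derivation are correct.
The final answer f'(u) = u*(u*cos(u) + 2*sin(u)) is valid.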